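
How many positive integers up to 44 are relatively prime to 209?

209 = 11·19. Inclusion–exclusion on these primes:
44 − ⌊44/11⌋ − ⌊44/19⌋ + ⌊44/209⌋ = 38

38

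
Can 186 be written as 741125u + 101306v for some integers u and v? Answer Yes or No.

Yes

gcd(741125, 101306): 741125 = 7·101306 + 31983; 101306 = 3·31983 + 5357; 31983 = 5·5357 + 5198; 5357 = 1·5198 + 159; 5198 = 32·159 + 110; 159 = 1·110 + 49; 110 = 2·49 + 12; 49 = 4·12 + 1; 12 = 12·1 + 0 → 1
1 divides 186, so a solution exists.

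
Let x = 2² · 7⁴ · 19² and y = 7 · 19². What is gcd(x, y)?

2527

min exponent per shared prime: 7 · 19² = 2527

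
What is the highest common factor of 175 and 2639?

7

Euclid: 2639 = 15·175 + 14; 175 = 12·14 + 7; 14 = 2·7 + 0. Last nonzero remainder: 7.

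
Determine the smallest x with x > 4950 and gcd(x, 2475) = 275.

Multiples of 275 above 4950: 275·19, 275·20, … . Need the cofactor coprime to 2475/275 = 9.
Checking s = 19, 20, … the first with gcd(s, 9) = 1 is s = 19, giving 5225.

5225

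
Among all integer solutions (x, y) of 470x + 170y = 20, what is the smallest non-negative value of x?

Euclid: 470 = 2·170 + 130; 170 = 1·130 + 40; 130 = 3·40 + 10; 40 = 4·10 + 0 → gcd = 10; 20 = 10·2.
Back-substitution yields 470·(4) + 170·(-11) = 10, so one solution is x = 4·2 = 8, y = -11·2 = -22.
Solutions in x differ by 170/10 = 17; the one in [0, 17) is 8 mod 17 = 8.

8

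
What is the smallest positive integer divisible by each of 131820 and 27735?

gcd first: 131820 = 4·27735 + 20880; 27735 = 1·20880 + 6855; 20880 = 3·6855 + 315; 6855 = 21·315 + 240; 315 = 1·240 + 75; 240 = 3·75 + 15; 75 = 5·15 + 0 → gcd = 15
lcm = 131820·27735/gcd = 3656027700/15 = 243735180

243735180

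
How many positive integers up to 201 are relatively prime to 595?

595 = 5·7·17. Inclusion–exclusion on these primes:
201 − ⌊201/5⌋ − ⌊201/7⌋ − ⌊201/17⌋ + ⌊201/35⌋ + ⌊201/85⌋ + ⌊201/119⌋ − ⌊201/595⌋ = 130

130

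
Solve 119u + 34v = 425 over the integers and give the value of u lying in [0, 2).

1

gcd(119, 34) = 17 (Euclid: 119 = 3·34 + 17; 34 = 2·17 + 0), and 17 | 425.
Extended Euclid: 119·(1) + 34·(-3) = 17. Scale by 25: u₀ = 25.
General solution u = u₀ + 2t; reducing mod 2 gives u = 1 (and v = 9).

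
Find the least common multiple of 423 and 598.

252954

gcd first: 598 = 1·423 + 175; 423 = 2·175 + 73; 175 = 2·73 + 29; 73 = 2·29 + 15; 29 = 1·15 + 14; 15 = 1·14 + 1; 14 = 14·1 + 0 → gcd = 1
lcm = 423·598/gcd = 252954/1 = 252954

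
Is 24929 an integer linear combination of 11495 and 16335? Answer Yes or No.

By Bézout, 11495s − 16335t = 24929 has integer solutions iff gcd(11495, 16335) | 24929.
Euclid: 16335 = 1·11495 + 4840; 11495 = 2·4840 + 1815; 4840 = 2·1815 + 1210; 1815 = 1·1210 + 605; 1210 = 2·605 + 0. gcd = 605; 24929 mod 605 = 124. No.

No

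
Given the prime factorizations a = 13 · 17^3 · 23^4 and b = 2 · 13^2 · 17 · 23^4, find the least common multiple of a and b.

max exponent per prime: 2 · 13^2 · 17^3 · 23^4 = 464702285554

464702285554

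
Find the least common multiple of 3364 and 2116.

1779556

3364 = 2² · 29²; 2116 = 2² · 23²
max exponents: 2² · 23² · 29² = 1779556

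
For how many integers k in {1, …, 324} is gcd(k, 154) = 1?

126

Prime factors of 154: 2, 7, 11. Count integers ≤ 324 divisible by none of them.
By inclusion–exclusion: 324 − ⌊324/2⌋ − ⌊324/7⌋ − ⌊324/11⌋ + ⌊324/14⌋ + ⌊324/22⌋ + ⌊324/77⌋ − ⌊324/154⌋ = 126.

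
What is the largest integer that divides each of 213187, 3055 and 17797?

13

213187 = 13 · 23² · 31; 3055 = 5 · 13 · 47; 17797 = 13 · 37²
gcd takes min exponent of each prime: 13 = 13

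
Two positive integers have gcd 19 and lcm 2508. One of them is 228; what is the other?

209

u·v = gcd·lcm = 19·2508 = 47652, so v = 47652/228 = 209.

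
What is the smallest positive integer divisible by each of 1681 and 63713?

107101553

gcd first: 63713 = 37·1681 + 1516; 1681 = 1·1516 + 165; 1516 = 9·165 + 31; 165 = 5·31 + 10; 31 = 3·10 + 1; 10 = 10·1 + 0 → gcd = 1
lcm = 1681·63713/gcd = 107101553/1 = 107101553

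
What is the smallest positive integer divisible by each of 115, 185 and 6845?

115 = 5 · 23; 185 = 5 · 37; 6845 = 5 · 37²
lcm takes max exponent of each prime: 5 · 23 · 37² = 157435

157435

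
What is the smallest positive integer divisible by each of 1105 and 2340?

gcd first: 2340 = 2·1105 + 130; 1105 = 8·130 + 65; 130 = 2·65 + 0 → gcd = 65
lcm = 1105·2340/gcd = 2585700/65 = 39780

39780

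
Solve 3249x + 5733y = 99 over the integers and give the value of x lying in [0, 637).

gcd(3249, 5733) = 9 (Euclid: 5733 = 1·3249 + 2484; 3249 = 1·2484 + 765; 2484 = 3·765 + 189; 765 = 4·189 + 9; 189 = 21·9 + 0), and 9 | 99.
Extended Euclid: 3249·(30) + 5733·(-17) = 9. Scale by 11: x₀ = 330.
General solution x = x₀ + 637t; reducing mod 637 gives x = 330 (and y = -187).

330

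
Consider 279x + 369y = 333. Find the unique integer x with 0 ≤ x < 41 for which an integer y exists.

Euclid: 369 = 1·279 + 90; 279 = 3·90 + 9; 90 = 10·9 + 0 → gcd = 9; 333 = 9·37.
Back-substitution yields 279·(4) + 369·(-3) = 9, so one solution is x = 4·37 = 148, y = -3·37 = -111.
Solutions in x differ by 369/9 = 41; the one in [0, 41) is 148 mod 41 = 25.

25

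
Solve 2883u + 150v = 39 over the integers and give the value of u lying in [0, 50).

33

Euclid: 2883 = 19·150 + 33; 150 = 4·33 + 18; 33 = 1·18 + 15; 18 = 1·15 + 3; 15 = 5·3 + 0 → gcd = 3; 39 = 3·13.
Back-substitution yields 2883·(-9) + 150·(173) = 3, so one solution is u = -9·13 = -117, v = 173·13 = 2249.
Solutions in u differ by 150/3 = 50; the one in [0, 50) is -117 mod 50 = 33.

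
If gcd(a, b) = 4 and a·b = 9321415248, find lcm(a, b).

gcd·lcm = product, so lcm = 9321415248/4 = 2330353812.

2330353812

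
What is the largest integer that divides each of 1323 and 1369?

Euclid: 1369 = 1·1323 + 46; 1323 = 28·46 + 35; 46 = 1·35 + 11; 35 = 3·11 + 2; 11 = 5·2 + 1; 2 = 2·1 + 0. Last nonzero remainder: 1.

1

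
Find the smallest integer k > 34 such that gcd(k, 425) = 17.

51

gcd(k, 425) = 17 forces 17 | k; write k = 17s. Then gcd(17s, 17·25) = 17·gcd(s, 25), so need gcd(s, 25) = 1.
17s > 34 gives s ≥ 3. The least s ≥ 3 coprime to 25 is 3, so k = 17·3 = 51.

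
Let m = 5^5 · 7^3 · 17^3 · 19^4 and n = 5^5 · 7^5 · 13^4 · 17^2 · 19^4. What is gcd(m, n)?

min exponent per shared prime: 5^5 · 7^3 · 17^2 · 19^4 = 40369780521875

40369780521875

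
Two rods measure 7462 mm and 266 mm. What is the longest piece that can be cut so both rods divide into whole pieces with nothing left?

14

Euclid: 7462 = 28·266 + 14; 266 = 19·14 + 0. Last nonzero remainder: 14.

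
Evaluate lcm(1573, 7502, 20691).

1573 = 11² · 13; 7502 = 2 · 11² · 31; 20691 = 3² · 11² · 19
lcm takes max exponent of each prime: 2 · 3² · 11² · 13 · 19 · 31 = 16676946

16676946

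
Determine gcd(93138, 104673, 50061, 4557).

3

93138 = 2 · 3 · 19² · 43; 104673 = 3 · 23 · 37 · 41; 50061 = 3 · 11 · 37 · 41; 4557 = 3 · 7² · 31
gcd takes min exponent of each prime: 3 = 3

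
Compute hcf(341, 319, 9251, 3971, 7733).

11

gcd(341, 319): 341 = 1·319 + 22; 319 = 14·22 + 11; 22 = 2·11 + 0 → 11
gcd(11, 9251): 9251 = 841·11 + 0 → 11
gcd(11, 3971): 3971 = 361·11 + 0 → 11
gcd(11, 7733): 7733 = 703·11 + 0 → 11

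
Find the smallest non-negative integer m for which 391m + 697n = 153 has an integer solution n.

20

gcd(391, 697) = 17 (Euclid: 697 = 1·391 + 306; 391 = 1·306 + 85; 306 = 3·85 + 51; 85 = 1·51 + 34; 51 = 1·34 + 17; 34 = 2·17 + 0), and 17 | 153.
Extended Euclid: 391·(-16) + 697·(9) = 17. Scale by 9: m₀ = -144.
General solution m = m₀ + 41t; reducing mod 41 gives m = 20 (and n = -11).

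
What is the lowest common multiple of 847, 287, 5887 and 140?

584108140

lcm(847, 287) = 847·287/gcd = 243089/7 = 34727
lcm(34727, 5887) = 34727·5887/gcd = 204437849/7 = 29205407
lcm(29205407, 140) = 29205407·140/gcd = 4088756980/7 = 584108140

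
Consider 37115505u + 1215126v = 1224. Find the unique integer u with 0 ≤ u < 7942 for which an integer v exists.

Reduce mod 1215126: 37115505u ≡ 1224 (mod 1215126). With g = gcd(37115505, 1215126) = 153 dividing 1224, divide through: 242585u ≡ 8 (mod 7942).
Since gcd(242585, 7942) = 1, u ≡ 8·(242585)⁻¹ ≡ 5878 (mod 7942). Smallest non-negative: 5878.

5878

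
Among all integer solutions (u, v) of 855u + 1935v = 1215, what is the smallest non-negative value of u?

Reduce mod 1935: 855u ≡ 1215 (mod 1935). With g = gcd(855, 1935) = 45 dividing 1215, divide through: 19u ≡ 27 (mod 43).
Since gcd(19, 43) = 1, u ≡ 27·(19)⁻¹ ≡ 15 (mod 43). Smallest non-negative: 15.

15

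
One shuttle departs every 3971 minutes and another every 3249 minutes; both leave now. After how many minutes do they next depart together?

3971 = 11 · 19²; 3249 = 3² · 19²
max exponents: 3² · 11 · 19² = 35739

35739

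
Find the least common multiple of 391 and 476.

10948

391 = 17 · 23; 476 = 2² · 7 · 17
max exponents: 2² · 7 · 17 · 23 = 10948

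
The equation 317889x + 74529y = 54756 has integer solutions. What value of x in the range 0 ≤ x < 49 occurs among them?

48

gcd(317889, 74529) = 1521 (Euclid: 317889 = 4·74529 + 19773; 74529 = 3·19773 + 15210; 19773 = 1·15210 + 4563; 15210 = 3·4563 + 1521; 4563 = 3·1521 + 0), and 1521 | 54756.
Extended Euclid: 317889·(-15) + 74529·(64) = 1521. Scale by 36: x₀ = -540.
General solution x = x₀ + 49t; reducing mod 49 gives x = 48 (and y = -204).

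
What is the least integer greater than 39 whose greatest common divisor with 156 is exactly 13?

156 = 13·12. Any k with gcd(k, 156) = 13 is a multiple of 13, say 13s, with s coprime to 12.
Need s > 39/13, so s ≥ 4. First s ≥ 4 with gcd(s, 12) = 1 is s = 5. Thus k = 13·5 = 65.

65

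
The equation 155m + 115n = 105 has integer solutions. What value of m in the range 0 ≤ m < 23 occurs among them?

gcd(155, 115) = 5 (Euclid: 155 = 1·115 + 40; 115 = 2·40 + 35; 40 = 1·35 + 5; 35 = 7·5 + 0), and 5 | 105.
Extended Euclid: 155·(3) + 115·(-4) = 5. Scale by 21: m₀ = 63.
General solution m = m₀ + 23t; reducing mod 23 gives m = 17 (and n = -22).

17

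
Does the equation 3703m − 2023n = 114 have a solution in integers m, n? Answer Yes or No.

By Bézout, 3703m − 2023n = 114 has integer solutions iff gcd(3703, 2023) | 114.
Euclid: 3703 = 1·2023 + 1680; 2023 = 1·1680 + 343; 1680 = 4·343 + 308; 343 = 1·308 + 35; 308 = 8·35 + 28; 35 = 1·28 + 7; 28 = 4·7 + 0. gcd = 7; 114 mod 7 = 2. No.

No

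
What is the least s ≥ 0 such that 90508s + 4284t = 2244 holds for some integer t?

Reduce mod 4284: 90508s ≡ 2244 (mod 4284). With g = gcd(90508, 4284) = 68 dividing 2244, divide through: 1331s ≡ 33 (mod 63).
Since gcd(1331, 63) = 1, s ≡ 33·(1331)⁻¹ ≡ 12 (mod 63). Smallest non-negative: 12.

12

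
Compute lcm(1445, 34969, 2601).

1445 = 5 · 17²; 34969 = 11² · 17²; 2601 = 3² · 17²
lcm takes max exponent of each prime: 3² · 5 · 11² · 17² = 1573605

1573605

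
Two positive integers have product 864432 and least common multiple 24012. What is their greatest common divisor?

gcd·lcm = product, so gcd = 864432/24012 = 36.

36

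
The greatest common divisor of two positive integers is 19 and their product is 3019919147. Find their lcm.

158943113

For any two positive integers, gcd × lcm equals their product. Hence lcm = 3019919147 / 19 = 158943113.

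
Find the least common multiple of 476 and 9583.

gcd first: 9583 = 20·476 + 63; 476 = 7·63 + 35; 63 = 1·35 + 28; 35 = 1·28 + 7; 28 = 4·7 + 0 → gcd = 7
lcm = 476·9583/gcd = 4561508/7 = 651644

651644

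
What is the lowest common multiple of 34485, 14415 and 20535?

34485 = 3 · 5 · 11² · 19; 14415 = 3 · 5 · 31²; 20535 = 3 · 5 · 37²
lcm takes max exponent of each prime: 3 · 5 · 11² · 19 · 31² · 37² = 45368776365

45368776365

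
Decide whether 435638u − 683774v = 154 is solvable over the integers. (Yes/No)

gcd(435638, 683774): 683774 = 1·435638 + 248136; 435638 = 1·248136 + 187502; 248136 = 1·187502 + 60634; 187502 = 3·60634 + 5600; 60634 = 10·5600 + 4634; 5600 = 1·4634 + 966; 4634 = 4·966 + 770; 966 = 1·770 + 196; 770 = 3·196 + 182; 196 = 1·182 + 14; 182 = 13·14 + 0 → 14
14 divides 154, so a solution exists.

Yes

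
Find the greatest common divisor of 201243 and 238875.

147

Euclid: 238875 = 1·201243 + 37632; 201243 = 5·37632 + 13083; 37632 = 2·13083 + 11466; 13083 = 1·11466 + 1617; 11466 = 7·1617 + 147; 1617 = 11·147 + 0. Last nonzero remainder: 147.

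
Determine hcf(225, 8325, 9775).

gcd(225, 8325): 8325 = 37·225 + 0 → 225
gcd(225, 9775): 9775 = 43·225 + 100; 225 = 2·100 + 25; 100 = 4·25 + 0 → 25

25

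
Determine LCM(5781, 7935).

5781 = 3 · 41 · 47; 7935 = 3 · 5 · 23²
max exponents: 3 · 5 · 23² · 41 · 47 = 15290745

15290745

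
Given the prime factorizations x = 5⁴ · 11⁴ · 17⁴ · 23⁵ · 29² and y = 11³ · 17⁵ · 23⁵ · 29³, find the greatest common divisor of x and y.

601740048740830813

min exponent per shared prime: 11³ · 17⁴ · 23⁵ · 29² = 601740048740830813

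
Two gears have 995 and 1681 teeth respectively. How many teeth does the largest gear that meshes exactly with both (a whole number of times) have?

1

995 = 5 · 199
1681 = 41²
Common: 1 = 1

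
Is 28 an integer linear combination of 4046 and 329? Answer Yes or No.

gcd(4046, 329): 4046 = 12·329 + 98; 329 = 3·98 + 35; 98 = 2·35 + 28; 35 = 1·28 + 7; 28 = 4·7 + 0 → 7
7 divides 28, so a solution exists.

Yes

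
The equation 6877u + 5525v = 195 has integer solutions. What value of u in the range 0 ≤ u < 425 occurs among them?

Euclid: 6877 = 1·5525 + 1352; 5525 = 4·1352 + 117; 1352 = 11·117 + 65; 117 = 1·65 + 52; 65 = 1·52 + 13; 52 = 4·13 + 0 → gcd = 13; 195 = 13·15.
Back-substitution yields 6877·(94) + 5525·(-117) = 13, so one solution is u = 94·15 = 1410, v = -117·15 = -1755.
Solutions in u differ by 5525/13 = 425; the one in [0, 425) is 1410 mod 425 = 135.

135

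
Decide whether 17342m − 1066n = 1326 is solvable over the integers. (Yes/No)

Yes

By Bézout, 17342m − 1066n = 1326 has integer solutions iff gcd(17342, 1066) | 1326.
Euclid: 17342 = 16·1066 + 286; 1066 = 3·286 + 208; 286 = 1·208 + 78; 208 = 2·78 + 52; 78 = 1·52 + 26; 52 = 2·26 + 0. gcd = 26; 1326 mod 26 = 0. Yes.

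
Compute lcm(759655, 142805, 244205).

37102309855

759655 = 5 · 13² · 29 · 31; 142805 = 5 · 13⁴; 244205 = 5 · 13² · 17²
lcm takes max exponent of each prime: 5 · 13⁴ · 17² · 29 · 31 = 37102309855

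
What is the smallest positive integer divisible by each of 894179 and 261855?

21285931095

894179 = 11 · 13³ · 37; 261855 = 3² · 5 · 11 · 23²
max exponents: 3² · 5 · 11 · 13³ · 23² · 37 = 21285931095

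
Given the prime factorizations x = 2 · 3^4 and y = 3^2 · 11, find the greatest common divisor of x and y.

9

min exponent per shared prime: 3^2 = 9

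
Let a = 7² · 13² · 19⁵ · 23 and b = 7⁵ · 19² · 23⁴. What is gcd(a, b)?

min exponent per shared prime: 7² · 19² · 23 = 406847

406847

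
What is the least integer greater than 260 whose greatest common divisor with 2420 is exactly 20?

280

2420 = 20·121. Any t with gcd(t, 2420) = 20 is a multiple of 20, say 20s, with s coprime to 121.
Need s > 260/20, so s ≥ 14. First s ≥ 14 with gcd(s, 121) = 1 is s = 14. Thus t = 20·14 = 280.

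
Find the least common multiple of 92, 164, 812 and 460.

3828580

92 = 2² · 23; 164 = 2² · 41; 812 = 2² · 7 · 29; 460 = 2² · 5 · 23
lcm takes max exponent of each prime: 2² · 5 · 7 · 23 · 29 · 41 = 3828580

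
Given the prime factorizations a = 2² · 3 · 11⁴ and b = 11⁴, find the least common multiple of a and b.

175692

max exponent per prime: 2² · 3 · 11⁴ = 175692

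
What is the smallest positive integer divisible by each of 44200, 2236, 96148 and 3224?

2533499800

44200 = 2³ · 5² · 13 · 17; 2236 = 2² · 13 · 43; 96148 = 2² · 13 · 43²; 3224 = 2³ · 13 · 31
lcm takes max exponent of each prime: 2³ · 5² · 13 · 17 · 31 · 43² = 2533499800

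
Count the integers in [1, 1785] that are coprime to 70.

612

Prime factors of 70: 2, 5, 7. Count integers ≤ 1785 divisible by none of them.
By inclusion–exclusion: 1785 − ⌊1785/2⌋ − ⌊1785/5⌋ − ⌊1785/7⌋ + ⌊1785/10⌋ + ⌊1785/14⌋ + ⌊1785/35⌋ − ⌊1785/70⌋ = 612.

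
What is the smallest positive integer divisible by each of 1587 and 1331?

1587 = 3 · 23²; 1331 = 11³
max exponents: 3 · 11³ · 23² = 2112297

2112297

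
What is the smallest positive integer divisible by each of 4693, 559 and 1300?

20179900

4693 = 13 · 19²; 559 = 13 · 43; 1300 = 2² · 5² · 13
lcm takes max exponent of each prime: 2² · 5² · 13 · 19² · 43 = 20179900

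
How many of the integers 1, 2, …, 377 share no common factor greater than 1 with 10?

Prime factors of 10: 2, 5. Count integers ≤ 377 divisible by none of them.
By inclusion–exclusion: 377 − ⌊377/2⌋ − ⌊377/5⌋ + ⌊377/10⌋ = 151.

151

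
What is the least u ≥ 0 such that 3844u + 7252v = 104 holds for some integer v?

Euclid: 7252 = 1·3844 + 3408; 3844 = 1·3408 + 436; 3408 = 7·436 + 356; 436 = 1·356 + 80; 356 = 4·80 + 36; 80 = 2·36 + 8; 36 = 4·8 + 4; 8 = 2·4 + 0 → gcd = 4; 104 = 4·26.
Back-substitution yields 3844·(-815) + 7252·(432) = 4, so one solution is u = -815·26 = -21190, v = 432·26 = 11232.
Solutions in u differ by 7252/4 = 1813; the one in [0, 1813) is -21190 mod 1813 = 566.

566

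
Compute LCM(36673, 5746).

1246882

36673 = 7 · 13² · 31; 5746 = 2 · 13² · 17
max exponents: 2 · 7 · 13² · 17 · 31 = 1246882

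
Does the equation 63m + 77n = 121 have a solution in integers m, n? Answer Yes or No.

No

By Bézout, 63m + 77n = 121 has integer solutions iff gcd(63, 77) | 121.
Euclid: 77 = 1·63 + 14; 63 = 4·14 + 7; 14 = 2·7 + 0. gcd = 7; 121 mod 7 = 2. No.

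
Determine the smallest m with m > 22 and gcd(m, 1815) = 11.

44

Multiples of 11 above 22: 11·3, 11·4, … . Need the cofactor coprime to 1815/11 = 165.
Checking s = 3, 4, … the first with gcd(s, 165) = 1 is s = 4, giving 44.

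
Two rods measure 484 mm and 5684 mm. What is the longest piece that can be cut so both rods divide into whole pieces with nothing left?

4

Euclid: 5684 = 11·484 + 360; 484 = 1·360 + 124; 360 = 2·124 + 112; 124 = 1·112 + 12; 112 = 9·12 + 4; 12 = 3·4 + 0. Last nonzero remainder: 4.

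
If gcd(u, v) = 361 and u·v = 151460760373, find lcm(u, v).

419558893

gcd·lcm = product, so lcm = 151460760373/361 = 419558893.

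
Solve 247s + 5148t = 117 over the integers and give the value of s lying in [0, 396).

Reduce mod 5148: 247s ≡ 117 (mod 5148). With g = gcd(247, 5148) = 13 dividing 117, divide through: 19s ≡ 9 (mod 396).
Since gcd(19, 396) = 1, s ≡ 9·(19)⁻¹ ≡ 63 (mod 396). Smallest non-negative: 63.

63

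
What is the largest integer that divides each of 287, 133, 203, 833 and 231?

7

gcd(287, 133): 287 = 2·133 + 21; 133 = 6·21 + 7; 21 = 3·7 + 0 → 7
gcd(7, 203): 203 = 29·7 + 0 → 7
gcd(7, 833): 833 = 119·7 + 0 → 7
gcd(7, 231): 231 = 33·7 + 0 → 7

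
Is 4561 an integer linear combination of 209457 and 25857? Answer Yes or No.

No

By Bézout, 209457s − 25857t = 4561 has integer solutions iff gcd(209457, 25857) | 4561.
Euclid: 209457 = 8·25857 + 2601; 25857 = 9·2601 + 2448; 2601 = 1·2448 + 153; 2448 = 16·153 + 0. gcd = 153; 4561 mod 153 = 124. No.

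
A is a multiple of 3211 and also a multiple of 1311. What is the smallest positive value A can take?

221559

gcd first: 3211 = 2·1311 + 589; 1311 = 2·589 + 133; 589 = 4·133 + 57; 133 = 2·57 + 19; 57 = 3·19 + 0 → gcd = 19
lcm = 3211·1311/gcd = 4209621/19 = 221559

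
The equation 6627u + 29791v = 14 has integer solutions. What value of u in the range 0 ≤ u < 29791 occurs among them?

Reduce mod 29791: 6627u ≡ 14 (mod 29791). With g = gcd(6627, 29791) = 1 dividing 14, divide through: 6627u ≡ 14 (mod 29791).
Since gcd(6627, 29791) = 1, u ≡ 14·(6627)⁻¹ ≡ 14165 (mod 29791). Smallest non-negative: 14165.

14165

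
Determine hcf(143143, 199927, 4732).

gcd(143143, 199927): 199927 = 1·143143 + 56784; 143143 = 2·56784 + 29575; 56784 = 1·29575 + 27209; 29575 = 1·27209 + 2366; 27209 = 11·2366 + 1183; 2366 = 2·1183 + 0 → 1183
gcd(1183, 4732): 4732 = 4·1183 + 0 → 1183

1183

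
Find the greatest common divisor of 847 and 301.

7

847 = 7 · 11²
301 = 7 · 43
Common: 7 = 7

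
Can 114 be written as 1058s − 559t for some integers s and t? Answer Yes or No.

Yes

By Bézout, 1058s − 559t = 114 has integer solutions iff gcd(1058, 559) | 114.
Euclid: 1058 = 1·559 + 499; 559 = 1·499 + 60; 499 = 8·60 + 19; 60 = 3·19 + 3; 19 = 6·3 + 1; 3 = 3·1 + 0. gcd = 1; 114 mod 1 = 0. Yes.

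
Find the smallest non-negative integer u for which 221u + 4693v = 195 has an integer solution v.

192

Euclid: 4693 = 21·221 + 52; 221 = 4·52 + 13; 52 = 4·13 + 0 → gcd = 13; 195 = 13·15.
Back-substitution yields 221·(85) + 4693·(-4) = 13, so one solution is u = 85·15 = 1275, v = -4·15 = -60.
Solutions in u differ by 4693/13 = 361; the one in [0, 361) is 1275 mod 361 = 192.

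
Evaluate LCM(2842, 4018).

116522

gcd first: 4018 = 1·2842 + 1176; 2842 = 2·1176 + 490; 1176 = 2·490 + 196; 490 = 2·196 + 98; 196 = 2·98 + 0 → gcd = 98
lcm = 2842·4018/gcd = 11419156/98 = 116522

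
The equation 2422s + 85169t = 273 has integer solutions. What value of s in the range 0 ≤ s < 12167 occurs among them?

5099

gcd(2422, 85169) = 7 (Euclid: 85169 = 35·2422 + 399; 2422 = 6·399 + 28; 399 = 14·28 + 7; 28 = 4·7 + 0), and 7 | 273.
Extended Euclid: 2422·(-2989) + 85169·(85) = 7. Scale by 39: s₀ = -116571.
General solution s = s₀ + 12167k; reducing mod 12167 gives s = 5099 (and t = -145).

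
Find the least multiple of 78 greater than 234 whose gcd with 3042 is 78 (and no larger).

312

Multiples of 78 above 234: 78·4, 78·5, … . Need the cofactor coprime to 3042/78 = 39.
Checking s = 4, 5, … the first with gcd(s, 39) = 1 is s = 4, giving 312.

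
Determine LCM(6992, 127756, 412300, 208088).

lcm(6992, 127756) = 6992·127756/gcd = 893269952/76 = 11753552
lcm(11753552, 412300) = 11753552·412300/gcd = 4845989489600/76 = 63763019600
lcm(63763019600, 208088) = 63763019600·208088/gcd = 13268319222524800/152 = 87291573832400

87291573832400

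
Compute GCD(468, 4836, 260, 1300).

52

gcd(468, 4836): 4836 = 10·468 + 156; 468 = 3·156 + 0 → 156
gcd(156, 260): 260 = 1·156 + 104; 156 = 1·104 + 52; 104 = 2·52 + 0 → 52
gcd(52, 1300): 1300 = 25·52 + 0 → 52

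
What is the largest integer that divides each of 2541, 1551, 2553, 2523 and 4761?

3

gcd(2541, 1551): 2541 = 1·1551 + 990; 1551 = 1·990 + 561; 990 = 1·561 + 429; 561 = 1·429 + 132; 429 = 3·132 + 33; 132 = 4·33 + 0 → 33
gcd(33, 2553): 2553 = 77·33 + 12; 33 = 2·12 + 9; 12 = 1·9 + 3; 9 = 3·3 + 0 → 3
gcd(3, 2523): 2523 = 841·3 + 0 → 3
gcd(3, 4761): 4761 = 1587·3 + 0 → 3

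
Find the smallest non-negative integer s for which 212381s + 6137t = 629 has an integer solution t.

Reduce mod 6137: 212381s ≡ 629 (mod 6137). With g = gcd(212381, 6137) = 17 dividing 629, divide through: 12493s ≡ 37 (mod 361).
Since gcd(12493, 361) = 1, s ≡ 37·(12493)⁻¹ ≡ 226 (mod 361). Smallest non-negative: 226.

226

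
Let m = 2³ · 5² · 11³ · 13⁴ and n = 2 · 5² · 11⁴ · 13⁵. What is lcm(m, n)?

max exponent per prime: 2³ · 5² · 11⁴ · 13⁵ = 1087220162600

1087220162600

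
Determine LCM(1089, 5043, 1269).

258115869

1089 = 3² · 11²; 5043 = 3 · 41²; 1269 = 3³ · 47
lcm takes max exponent of each prime: 3³ · 11² · 41² · 47 = 258115869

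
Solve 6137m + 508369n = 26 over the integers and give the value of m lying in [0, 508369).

gcd(6137, 508369) = 1 (Euclid: 508369 = 82·6137 + 5135; 6137 = 1·5135 + 1002; 5135 = 5·1002 + 125; 1002 = 8·125 + 2; 125 = 62·2 + 1; 2 = 2·1 + 0), and 1 | 26.
Extended Euclid: 6137·(-252155) + 508369·(3044) = 1. Scale by 26: m₀ = -6556030.
General solution m = m₀ + 508369t; reducing mod 508369 gives m = 52767 (and n = -637).

52767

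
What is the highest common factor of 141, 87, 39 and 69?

141 = 3 · 47; 87 = 3 · 29; 39 = 3 · 13; 69 = 3 · 23
gcd takes min exponent of each prime: 3 = 3

3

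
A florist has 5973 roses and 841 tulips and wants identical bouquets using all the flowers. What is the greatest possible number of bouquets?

1

Euclid: 5973 = 7·841 + 86; 841 = 9·86 + 67; 86 = 1·67 + 19; 67 = 3·19 + 10; 19 = 1·10 + 9; 10 = 1·9 + 1; 9 = 9·1 + 0. Last nonzero remainder: 1.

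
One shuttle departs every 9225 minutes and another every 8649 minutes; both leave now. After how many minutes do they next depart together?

9225 = 3² · 5² · 41; 8649 = 3² · 31²
max exponents: 3² · 5² · 31² · 41 = 8865225

8865225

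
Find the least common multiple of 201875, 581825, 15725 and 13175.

201875 = 5⁴ · 17 · 19; 581825 = 5² · 17 · 37²; 15725 = 5² · 17 · 37; 13175 = 5² · 17 · 31
lcm takes max exponent of each prime: 5⁴ · 17 · 19 · 31 · 37² = 8567373125

8567373125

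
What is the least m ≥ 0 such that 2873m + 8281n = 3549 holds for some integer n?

7

Euclid: 8281 = 2·2873 + 2535; 2873 = 1·2535 + 338; 2535 = 7·338 + 169; 338 = 2·169 + 0 → gcd = 169; 3549 = 169·21.
Back-substitution yields 2873·(-23) + 8281·(8) = 169, so one solution is m = -23·21 = -483, n = 8·21 = 168.
Solutions in m differ by 8281/169 = 49; the one in [0, 49) is -483 mod 49 = 7.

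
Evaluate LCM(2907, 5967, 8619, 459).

1473849

lcm(2907, 5967) = 2907·5967/gcd = 17346069/153 = 113373
lcm(113373, 8619) = 113373·8619/gcd = 977161887/663 = 1473849
lcm(1473849, 459) = 1473849·459/gcd = 676496691/459 = 1473849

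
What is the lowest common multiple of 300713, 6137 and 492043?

409871819

300713 = 7² · 17 · 19²; 6137 = 17 · 19²; 492043 = 19² · 29 · 47
lcm takes max exponent of each prime: 7² · 17 · 19² · 29 · 47 = 409871819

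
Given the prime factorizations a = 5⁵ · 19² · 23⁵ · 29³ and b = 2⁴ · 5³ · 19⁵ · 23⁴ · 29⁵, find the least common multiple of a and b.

16344332120779572729650000

max exponent per prime: 2⁴ · 5⁵ · 19⁵ · 23⁵ · 29⁵ = 16344332120779572729650000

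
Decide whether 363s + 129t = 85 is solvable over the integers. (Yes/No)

No

By Bézout, 363s + 129t = 85 has integer solutions iff gcd(363, 129) | 85.
Euclid: 363 = 2·129 + 105; 129 = 1·105 + 24; 105 = 4·24 + 9; 24 = 2·9 + 6; 9 = 1·6 + 3; 6 = 2·3 + 0. gcd = 3; 85 mod 3 = 1. No.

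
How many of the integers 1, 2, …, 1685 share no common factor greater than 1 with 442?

732

442 = 2·13·17. Inclusion–exclusion on these primes:
1685 − ⌊1685/2⌋ − ⌊1685/13⌋ − ⌊1685/17⌋ + ⌊1685/26⌋ + ⌊1685/34⌋ + ⌊1685/221⌋ − ⌊1685/442⌋ = 732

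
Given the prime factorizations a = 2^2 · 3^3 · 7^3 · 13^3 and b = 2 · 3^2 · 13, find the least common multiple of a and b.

81385668

max exponent per prime: 2^2 · 3^3 · 7^3 · 13^3 = 81385668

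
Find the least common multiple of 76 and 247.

988

76 = 2² · 19; 247 = 13 · 19
max exponents: 2² · 13 · 19 = 988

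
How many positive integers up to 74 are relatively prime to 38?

38 = 2·19. Inclusion–exclusion on these primes:
74 − ⌊74/2⌋ − ⌊74/19⌋ + ⌊74/38⌋ = 35

35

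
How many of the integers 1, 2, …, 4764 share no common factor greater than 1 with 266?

266 = 2·7·19. Inclusion–exclusion on these primes:
4764 − ⌊4764/2⌋ − ⌊4764/7⌋ − ⌊4764/19⌋ + ⌊4764/14⌋ + ⌊4764/38⌋ + ⌊4764/133⌋ − ⌊4764/266⌋ = 1935

1935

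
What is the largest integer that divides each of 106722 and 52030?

242

106722 = 2 · 3² · 7² · 11²
52030 = 2 · 5 · 11² · 43
Common: 2 · 11² = 242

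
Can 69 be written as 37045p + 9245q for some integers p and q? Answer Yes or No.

gcd(37045, 9245): 37045 = 4·9245 + 65; 9245 = 142·65 + 15; 65 = 4·15 + 5; 15 = 3·5 + 0 → 5
5 does not divide 69, so a solution does not exist.

No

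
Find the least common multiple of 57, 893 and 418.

58938

57 = 3 · 19; 893 = 19 · 47; 418 = 2 · 11 · 19
lcm takes max exponent of each prime: 2 · 3 · 11 · 19 · 47 = 58938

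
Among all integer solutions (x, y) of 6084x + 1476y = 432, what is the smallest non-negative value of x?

27

Euclid: 6084 = 4·1476 + 180; 1476 = 8·180 + 36; 180 = 5·36 + 0 → gcd = 36; 432 = 36·12.
Back-substitution yields 6084·(-8) + 1476·(33) = 36, so one solution is x = -8·12 = -96, y = 33·12 = 396.
Solutions in x differ by 1476/36 = 41; the one in [0, 41) is -96 mod 41 = 27.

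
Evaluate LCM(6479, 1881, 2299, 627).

641421

lcm(6479, 1881) = 6479·1881/gcd = 12186999/209 = 58311
lcm(58311, 2299) = 58311·2299/gcd = 134056989/209 = 641421
lcm(641421, 627) = 641421·627/gcd = 402170967/627 = 641421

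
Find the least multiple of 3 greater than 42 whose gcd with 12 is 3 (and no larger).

45

12 = 3·4. Any x with gcd(x, 12) = 3 is a multiple of 3, say 3s, with s coprime to 4.
Need s > 42/3, so s ≥ 15. First s ≥ 15 with gcd(s, 4) = 1 is s = 15. Thus x = 3·15 = 45.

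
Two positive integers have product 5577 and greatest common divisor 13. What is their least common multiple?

gcd·lcm = product, so lcm = 5577/13 = 429.

429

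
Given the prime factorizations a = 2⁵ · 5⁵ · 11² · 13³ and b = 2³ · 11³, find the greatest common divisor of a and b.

min exponent per shared prime: 2³ · 11² = 968

968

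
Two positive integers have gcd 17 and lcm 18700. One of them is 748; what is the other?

425

Using uv = gcd(u,v)·lcm(u,v) = 17·18700 = 317900, we get v = 317900/748 = 425.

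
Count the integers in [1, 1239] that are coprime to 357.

Prime factors of 357: 3, 7, 17. Count integers ≤ 1239 divisible by none of them.
By inclusion–exclusion: 1239 − ⌊1239/3⌋ − ⌊1239/7⌋ − ⌊1239/17⌋ + ⌊1239/21⌋ + ⌊1239/51⌋ + ⌊1239/119⌋ − ⌊1239/357⌋ = 667.

667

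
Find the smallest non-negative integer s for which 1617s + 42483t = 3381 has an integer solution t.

Reduce mod 42483: 1617s ≡ 3381 (mod 42483). With g = gcd(1617, 42483) = 147 dividing 3381, divide through: 11s ≡ 23 (mod 289).
Since gcd(11, 289) = 1, s ≡ 23·(11)⁻¹ ≡ 186 (mod 289). Smallest non-negative: 186.

186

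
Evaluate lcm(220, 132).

660

220 = 2² · 5 · 11; 132 = 2² · 3 · 11
max exponents: 2² · 3 · 5 · 11 = 660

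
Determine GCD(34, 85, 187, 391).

17

34 = 2 · 17; 85 = 5 · 17; 187 = 11 · 17; 391 = 17 · 23
gcd takes min exponent of each prime: 17 = 17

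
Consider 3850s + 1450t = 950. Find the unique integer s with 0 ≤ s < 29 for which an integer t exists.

gcd(3850, 1450) = 50 (Euclid: 3850 = 2·1450 + 950; 1450 = 1·950 + 500; 950 = 1·500 + 450; 500 = 1·450 + 50; 450 = 9·50 + 0), and 50 | 950.
Extended Euclid: 3850·(-3) + 1450·(8) = 50. Scale by 19: s₀ = -57.
General solution s = s₀ + 29k; reducing mod 29 gives s = 1 (and t = -2).

1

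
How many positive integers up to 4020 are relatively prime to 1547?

2994

1547 = 7·13·17. Inclusion–exclusion on these primes:
4020 − ⌊4020/7⌋ − ⌊4020/13⌋ − ⌊4020/17⌋ + ⌊4020/91⌋ + ⌊4020/119⌋ + ⌊4020/221⌋ − ⌊4020/1547⌋ = 2994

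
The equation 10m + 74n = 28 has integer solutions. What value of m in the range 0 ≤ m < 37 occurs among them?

25

Reduce mod 74: 10m ≡ 28 (mod 74). With g = gcd(10, 74) = 2 dividing 28, divide through: 5m ≡ 14 (mod 37).
Since gcd(5, 37) = 1, m ≡ 14·(5)⁻¹ ≡ 25 (mod 37). Smallest non-negative: 25.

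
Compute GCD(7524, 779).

Euclid: 7524 = 9·779 + 513; 779 = 1·513 + 266; 513 = 1·266 + 247; 266 = 1·247 + 19; 247 = 13·19 + 0. Last nonzero remainder: 19.

19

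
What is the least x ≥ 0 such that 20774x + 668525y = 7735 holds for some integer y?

gcd(20774, 668525) = 221 (Euclid: 668525 = 32·20774 + 3757; 20774 = 5·3757 + 1989; 3757 = 1·1989 + 1768; 1989 = 1·1768 + 221; 1768 = 8·221 + 0), and 221 | 7735.
Extended Euclid: 20774·(354) + 668525·(-11) = 221. Scale by 35: x₀ = 12390.
General solution x = x₀ + 3025t; reducing mod 3025 gives x = 290 (and y = -9).

290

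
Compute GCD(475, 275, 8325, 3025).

25

475 = 5² · 19; 275 = 5² · 11; 8325 = 3² · 5² · 37; 3025 = 5² · 11²
gcd takes min exponent of each prime: 5² = 25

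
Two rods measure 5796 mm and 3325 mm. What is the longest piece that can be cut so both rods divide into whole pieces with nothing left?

7

Euclid: 5796 = 1·3325 + 2471; 3325 = 1·2471 + 854; 2471 = 2·854 + 763; 854 = 1·763 + 91; 763 = 8·91 + 35; 91 = 2·35 + 21; 35 = 1·21 + 14; 21 = 1·14 + 7; 14 = 2·7 + 0. Last nonzero remainder: 7.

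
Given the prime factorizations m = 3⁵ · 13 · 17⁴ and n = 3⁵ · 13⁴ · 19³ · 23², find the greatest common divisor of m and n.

min exponent per shared prime: 3⁵ · 13 = 3159

3159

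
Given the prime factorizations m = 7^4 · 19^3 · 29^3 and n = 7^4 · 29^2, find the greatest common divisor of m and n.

min exponent per shared prime: 7^4 · 29^2 = 2019241

2019241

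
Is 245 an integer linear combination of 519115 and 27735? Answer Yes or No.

gcd(519115, 27735): 519115 = 18·27735 + 19885; 27735 = 1·19885 + 7850; 19885 = 2·7850 + 4185; 7850 = 1·4185 + 3665; 4185 = 1·3665 + 520; 3665 = 7·520 + 25; 520 = 20·25 + 20; 25 = 1·20 + 5; 20 = 4·5 + 0 → 5
5 divides 245, so a solution exists.

Yes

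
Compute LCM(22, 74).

22 = 2 · 11; 74 = 2 · 37
max exponents: 2 · 11 · 37 = 814

814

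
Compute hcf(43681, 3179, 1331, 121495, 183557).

gcd(43681, 3179): 43681 = 13·3179 + 2354; 3179 = 1·2354 + 825; 2354 = 2·825 + 704; 825 = 1·704 + 121; 704 = 5·121 + 99; 121 = 1·99 + 22; 99 = 4·22 + 11; 22 = 2·11 + 0 → 11
gcd(11, 1331): 1331 = 121·11 + 0 → 11
gcd(11, 121495): 121495 = 11045·11 + 0 → 11
gcd(11, 183557): 183557 = 16687·11 + 0 → 11

11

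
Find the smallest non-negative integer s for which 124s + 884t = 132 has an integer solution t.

108

Euclid: 884 = 7·124 + 16; 124 = 7·16 + 12; 16 = 1·12 + 4; 12 = 3·4 + 0 → gcd = 4; 132 = 4·33.
Back-substitution yields 124·(-57) + 884·(8) = 4, so one solution is s = -57·33 = -1881, t = 8·33 = 264.
Solutions in s differ by 884/4 = 221; the one in [0, 221) is -1881 mod 221 = 108.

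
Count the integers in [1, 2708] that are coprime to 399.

399 = 3·7·19. Inclusion–exclusion on these primes:
2708 − ⌊2708/3⌋ − ⌊2708/7⌋ − ⌊2708/19⌋ + ⌊2708/21⌋ + ⌊2708/57⌋ + ⌊2708/133⌋ − ⌊2708/399⌋ = 1467

1467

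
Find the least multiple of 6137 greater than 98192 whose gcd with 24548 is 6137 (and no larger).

gcd(k, 24548) = 6137 forces 6137 | k; write k = 6137s. Then gcd(6137s, 6137·4) = 6137·gcd(s, 4), so need gcd(s, 4) = 1.
6137s > 98192 gives s ≥ 17. The least s ≥ 17 coprime to 4 is 17, so k = 6137·17 = 104329.

104329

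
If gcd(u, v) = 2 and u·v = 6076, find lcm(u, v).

3038

gcd·lcm = product, so lcm = 6076/2 = 3038.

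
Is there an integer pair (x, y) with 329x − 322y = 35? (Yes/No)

gcd(329, 322): 329 = 1·322 + 7; 322 = 46·7 + 0 → 7
7 divides 35, so a solution exists.

Yes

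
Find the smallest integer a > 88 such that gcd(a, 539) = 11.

539 = 11·49. Any a with gcd(a, 539) = 11 is a multiple of 11, say 11s, with s coprime to 49.
Need s > 88/11, so s ≥ 9. First s ≥ 9 with gcd(s, 49) = 1 is s = 9. Thus a = 11·9 = 99.

99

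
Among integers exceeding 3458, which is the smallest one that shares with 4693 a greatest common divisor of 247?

3705

Multiples of 247 above 3458: 247·15, 247·16, … . Need the cofactor coprime to 4693/247 = 19.
Checking s = 15, 16, … the first with gcd(s, 19) = 1 is s = 15, giving 3705.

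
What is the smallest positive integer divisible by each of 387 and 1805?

698535

gcd first: 1805 = 4·387 + 257; 387 = 1·257 + 130; 257 = 1·130 + 127; 130 = 1·127 + 3; 127 = 42·3 + 1; 3 = 3·1 + 0 → gcd = 1
lcm = 387·1805/gcd = 698535/1 = 698535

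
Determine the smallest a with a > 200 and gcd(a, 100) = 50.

100 = 50·2. Any a with gcd(a, 100) = 50 is a multiple of 50, say 50s, with s coprime to 2.
Need s > 200/50, so s ≥ 5. First s ≥ 5 with gcd(s, 2) = 1 is s = 5. Thus a = 50·5 = 250.

250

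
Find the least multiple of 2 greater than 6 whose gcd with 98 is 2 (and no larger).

98 = 2·49. Any m with gcd(m, 98) = 2 is a multiple of 2, say 2s, with s coprime to 49.
Need s > 6/2, so s ≥ 4. First s ≥ 4 with gcd(s, 49) = 1 is s = 4. Thus m = 2·4 = 8.

8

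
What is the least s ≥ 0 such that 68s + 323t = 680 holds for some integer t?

10

gcd(68, 323) = 17 (Euclid: 323 = 4·68 + 51; 68 = 1·51 + 17; 51 = 3·17 + 0), and 17 | 680.
Extended Euclid: 68·(5) + 323·(-1) = 17. Scale by 40: s₀ = 200.
General solution s = s₀ + 19k; reducing mod 19 gives s = 10 (and t = 0).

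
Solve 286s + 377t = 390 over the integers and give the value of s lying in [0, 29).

Reduce mod 377: 286s ≡ 390 (mod 377). With g = gcd(286, 377) = 13 dividing 390, divide through: 22s ≡ 30 (mod 29).
Since gcd(22, 29) = 1, s ≡ 30·(22)⁻¹ ≡ 4 (mod 29). Smallest non-negative: 4.

4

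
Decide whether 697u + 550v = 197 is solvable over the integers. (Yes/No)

gcd(697, 550): 697 = 1·550 + 147; 550 = 3·147 + 109; 147 = 1·109 + 38; 109 = 2·38 + 33; 38 = 1·33 + 5; 33 = 6·5 + 3; 5 = 1·3 + 2; 3 = 1·2 + 1; 2 = 2·1 + 0 → 1
1 divides 197, so a solution exists.

Yes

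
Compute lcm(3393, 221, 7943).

lcm(3393, 221) = 3393·221/gcd = 749853/13 = 57681
lcm(57681, 7943) = 57681·7943/gcd = 458160183/13 = 35243091

35243091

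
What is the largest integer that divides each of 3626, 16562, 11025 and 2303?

49

gcd(3626, 16562): 16562 = 4·3626 + 2058; 3626 = 1·2058 + 1568; 2058 = 1·1568 + 490; 1568 = 3·490 + 98; 490 = 5·98 + 0 → 98
gcd(98, 11025): 11025 = 112·98 + 49; 98 = 2·49 + 0 → 49
gcd(49, 2303): 2303 = 47·49 + 0 → 49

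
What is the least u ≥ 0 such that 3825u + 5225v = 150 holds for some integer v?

Reduce mod 5225: 3825u ≡ 150 (mod 5225). With g = gcd(3825, 5225) = 25 dividing 150, divide through: 153u ≡ 6 (mod 209).
Since gcd(153, 209) = 1, u ≡ 6·(153)⁻¹ ≡ 82 (mod 209). Smallest non-negative: 82.

82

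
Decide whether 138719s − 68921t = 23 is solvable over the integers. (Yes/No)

gcd(138719, 68921): 138719 = 2·68921 + 877; 68921 = 78·877 + 515; 877 = 1·515 + 362; 515 = 1·362 + 153; 362 = 2·153 + 56; 153 = 2·56 + 41; 56 = 1·41 + 15; 41 = 2·15 + 11; 15 = 1·11 + 4; 11 = 2·4 + 3; 4 = 1·3 + 1; 3 = 3·1 + 0 → 1
1 divides 23, so a solution exists.

Yes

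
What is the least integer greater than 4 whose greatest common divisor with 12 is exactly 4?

gcd(t, 12) = 4 forces 4 | t; write t = 4s. Then gcd(4s, 4·3) = 4·gcd(s, 3), so need gcd(s, 3) = 1.
4s > 4 gives s ≥ 2. The least s ≥ 2 coprime to 3 is 2, so t = 4·2 = 8.

8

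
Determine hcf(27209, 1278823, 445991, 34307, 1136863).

gcd(27209, 1278823): 1278823 = 47·27209 + 0 → 27209
gcd(27209, 445991): 445991 = 16·27209 + 10647; 27209 = 2·10647 + 5915; 10647 = 1·5915 + 4732; 5915 = 1·4732 + 1183; 4732 = 4·1183 + 0 → 1183
gcd(1183, 34307): 34307 = 29·1183 + 0 → 1183
gcd(1183, 1136863): 1136863 = 961·1183 + 0 → 1183

1183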